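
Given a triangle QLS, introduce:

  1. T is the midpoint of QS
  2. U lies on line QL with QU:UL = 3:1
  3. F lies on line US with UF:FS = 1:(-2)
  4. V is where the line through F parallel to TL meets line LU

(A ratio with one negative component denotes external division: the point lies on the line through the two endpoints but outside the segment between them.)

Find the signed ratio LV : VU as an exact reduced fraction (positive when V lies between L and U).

Choose coordinates Q = (0, 0), L = (1, 0), S = (0, 1).
1. T is the midpoint of QS ⇒ T = (0, 1/2)
2. U lies on line QL with QU:UL = 3:1 ⇒ U = (3/4, 0)
3. F lies on line US with UF:FS = 1:(-2) ⇒ F = (3/2, -1)
4. V is where the line through F parallel to TL meets line LU ⇒ V = (-1/2, 0)
V = L + t·(U−L) with t = 6, so LV:VU = t:(1−t) = 6:-5

LV:VU = -6/5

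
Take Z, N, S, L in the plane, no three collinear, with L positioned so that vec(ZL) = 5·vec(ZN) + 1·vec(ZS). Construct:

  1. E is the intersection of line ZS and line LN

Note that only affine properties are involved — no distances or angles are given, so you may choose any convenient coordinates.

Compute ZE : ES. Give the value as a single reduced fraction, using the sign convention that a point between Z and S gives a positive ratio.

Set Z = (0, 0), N = (1, 0), S = (0, 1), L = (5, 1); any affine frame gives the same invariant.
1. E is the intersection of line ZS and line LN ⇒ E = (0, -1/4)
E = Z + t·(S−Z) with t = -1/4, so ZE:ES = t:(1−t) = -1/4:5/4

ZE:ES = -1/5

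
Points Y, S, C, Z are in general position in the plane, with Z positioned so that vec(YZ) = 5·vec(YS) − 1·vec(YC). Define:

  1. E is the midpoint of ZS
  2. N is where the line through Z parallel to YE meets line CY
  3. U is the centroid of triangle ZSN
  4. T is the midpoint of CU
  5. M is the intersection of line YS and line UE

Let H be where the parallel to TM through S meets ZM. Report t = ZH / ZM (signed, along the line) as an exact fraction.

t = 268/323

Work in coordinates with Y = (0, 0), S = (1, 0), C = (0, 1), Z = (5, -1).
1. E is the midpoint of ZS ⇒ E = (3, -1/2)
2. N is where the line through Z parallel to YE meets line CY ⇒ N = (0, -1/6)
3. U is the centroid of triangle ZSN ⇒ U = (2, -7/18)
4. T is the midpoint of CU ⇒ T = (1, 11/36)
5. M is the intersection of line YS and line UE ⇒ M = (-3/2, 0)
through S parallel to TM: direction (-5/2, -11/36); meets ZM at H = (-127/323, -55/323)
H = Z + t·(M−Z) with t = 268/323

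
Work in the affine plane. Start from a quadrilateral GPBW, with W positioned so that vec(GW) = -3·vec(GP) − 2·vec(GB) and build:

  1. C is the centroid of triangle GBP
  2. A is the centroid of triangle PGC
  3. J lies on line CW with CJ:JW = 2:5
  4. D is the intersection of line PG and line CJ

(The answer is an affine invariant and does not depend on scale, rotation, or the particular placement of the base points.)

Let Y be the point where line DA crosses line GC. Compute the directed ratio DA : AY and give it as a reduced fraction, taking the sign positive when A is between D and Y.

Set G = (0, 0), P = (1, 0), B = (0, 1), W = (-3, -2); any affine frame gives the same invariant.
1. C is the centroid of triangle GBP ⇒ C = (1/3, 1/3)
2. A is the centroid of triangle PGC ⇒ A = (4/9, 1/9)
3. J lies on line CW with CJ:JW = 2:5 ⇒ J = (-13/21, -1/3)
4. D is the intersection of line PG and line CJ ⇒ D = (-1/7, 0)
line DA meets GC at Y = (1/30, 1/30)
A = D + t·(Y−D) with t = 10/3, so DA:AY = 10/3:-7/3

DA:AY = -10/7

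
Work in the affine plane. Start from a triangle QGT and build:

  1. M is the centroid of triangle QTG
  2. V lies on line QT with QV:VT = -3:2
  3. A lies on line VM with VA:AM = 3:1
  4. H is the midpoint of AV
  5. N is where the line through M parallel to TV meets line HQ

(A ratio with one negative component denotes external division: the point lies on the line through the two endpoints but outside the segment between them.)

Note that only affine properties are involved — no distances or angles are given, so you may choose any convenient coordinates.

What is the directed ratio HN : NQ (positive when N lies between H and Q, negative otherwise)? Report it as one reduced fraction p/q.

HN:NQ = -5/8

Choose coordinates Q = (0, 0), G = (1, 0), T = (0, 1).
1. M is the centroid of triangle QTG ⇒ M = (1/3, 1/3)
2. V lies on line QT with QV:VT = -3:2 ⇒ V = (0, 3)
3. A lies on line VM with VA:AM = 3:1 ⇒ A = (1/4, 1)
4. H is the midpoint of AV ⇒ H = (1/8, 2)
5. N is where the line through M parallel to TV meets line HQ ⇒ N = (1/3, 16/3)
N = H + t·(Q−H) with t = -5/3, so HN:NQ = t:(1−t) = -5/3:8/3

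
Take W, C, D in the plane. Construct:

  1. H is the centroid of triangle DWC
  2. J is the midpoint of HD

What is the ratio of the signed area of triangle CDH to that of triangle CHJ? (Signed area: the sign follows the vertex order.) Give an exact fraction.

Work in coordinates with W = (0, 0), C = (1, 0), D = (0, 1).
1. H is the centroid of triangle DWC ⇒ H = (1/3, 1/3)
2. J is the midpoint of HD ⇒ J = (1/6, 2/3)
2·[CDH] = 1/3, 2·[CHJ] = -1/6
[CDH]:[CHJ] = 1/3:-1/6 = -2

[CDH]:[CHJ] = -2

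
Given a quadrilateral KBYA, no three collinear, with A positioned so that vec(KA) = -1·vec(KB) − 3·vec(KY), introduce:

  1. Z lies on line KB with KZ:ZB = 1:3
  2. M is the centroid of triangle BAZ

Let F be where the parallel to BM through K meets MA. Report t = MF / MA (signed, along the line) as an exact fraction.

Set K = (0, 0), B = (1, 0), Y = (0, 1), A = (-1, -3); any affine frame gives the same invariant.
1. Z lies on line KB with KZ:ZB = 1:3 ⇒ Z = (1/4, 0)
2. M is the centroid of triangle BAZ ⇒ M = (1/12, -1)
through K parallel to BM: direction (-11/12, -1); meets MA at F = (55/36, 5/3)
F = M + t·(A−M) with t = -4/3

t = -4/3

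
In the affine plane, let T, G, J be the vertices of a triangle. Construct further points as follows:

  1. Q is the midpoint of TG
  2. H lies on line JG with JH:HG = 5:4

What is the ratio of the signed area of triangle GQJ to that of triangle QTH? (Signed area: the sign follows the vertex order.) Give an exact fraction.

[GQJ]:[QTH] = 9/4

Choose coordinates T = (0, 0), G = (1, 0), J = (0, 1).
1. Q is the midpoint of TG ⇒ Q = (1/2, 0)
2. H lies on line JG with JH:HG = 5:4 ⇒ H = (5/9, 4/9)
2·[GQJ] = -1/2, 2·[QTH] = -2/9
[GQJ]:[QTH] = -1/2:-2/9 = 9/4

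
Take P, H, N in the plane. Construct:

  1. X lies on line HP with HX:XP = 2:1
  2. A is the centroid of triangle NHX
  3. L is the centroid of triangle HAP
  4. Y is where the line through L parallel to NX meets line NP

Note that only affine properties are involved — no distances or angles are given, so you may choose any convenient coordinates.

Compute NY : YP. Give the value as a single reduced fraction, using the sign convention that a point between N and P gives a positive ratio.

Set P = (0, 0), H = (1, 0), N = (0, 1); any affine frame gives the same invariant.
1. X lies on line HP with HX:XP = 2:1 ⇒ X = (1/3, 0)
2. A is the centroid of triangle NHX ⇒ A = (4/9, 1/3)
3. L is the centroid of triangle HAP ⇒ L = (13/27, 1/9)
4. Y is where the line through L parallel to NX meets line NP ⇒ Y = (0, 14/9)
Y = N + t·(P−N) with t = -5/9, so NY:YP = t:(1−t) = -5/9:14/9

NY:YP = -5/14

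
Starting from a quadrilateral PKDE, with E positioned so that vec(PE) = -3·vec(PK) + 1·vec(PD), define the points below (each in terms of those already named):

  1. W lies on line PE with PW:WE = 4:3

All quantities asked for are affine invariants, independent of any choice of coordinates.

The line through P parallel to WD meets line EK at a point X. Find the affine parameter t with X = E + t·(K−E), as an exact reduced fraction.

t = 7/8

Set P = (0, 0), K = (1, 0), D = (0, 1), E = (-3, 1); any affine frame gives the same invariant.
1. W lies on line PE with PW:WE = 4:3 ⇒ W = (-12/7, 4/7)
through P parallel to WD: direction (12/7, 3/7); meets EK at X = (1/2, 1/8)
X = E + t·(K−E) with t = 7/8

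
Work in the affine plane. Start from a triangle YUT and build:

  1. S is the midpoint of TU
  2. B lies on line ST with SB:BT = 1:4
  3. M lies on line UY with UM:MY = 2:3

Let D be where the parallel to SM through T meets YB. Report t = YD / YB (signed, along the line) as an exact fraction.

Set Y = (0, 0), U = (1, 0), T = (0, 1); any affine frame gives the same invariant.
1. S is the midpoint of TU ⇒ S = (1/2, 1/2)
2. B lies on line ST with SB:BT = 1:4 ⇒ B = (2/5, 3/5)
3. M lies on line UY with UM:MY = 2:3 ⇒ M = (3/5, 0)
through T parallel to SM: direction (1/10, -1/2); meets YB at D = (2/13, 3/13)
D = Y + t·(B−Y) with t = 5/13

t = 5/13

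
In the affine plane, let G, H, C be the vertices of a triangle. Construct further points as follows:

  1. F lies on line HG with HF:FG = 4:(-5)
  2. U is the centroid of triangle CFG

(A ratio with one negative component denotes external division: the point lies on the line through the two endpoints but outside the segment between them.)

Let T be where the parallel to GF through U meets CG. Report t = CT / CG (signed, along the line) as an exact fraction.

Assign G = (0, 0), H = (1, 0), C = (0, 1) — the answer is frame-independent, so this choice is without loss of generality.
1. F lies on line HG with HF:FG = 4:(-5) ⇒ F = (5, 0)
2. U is the centroid of triangle CFG ⇒ U = (5/3, 1/3)
through U parallel to GF: direction (5, 0); meets CG at T = (0, 1/3)
T = C + t·(G−C) with t = 2/3

t = 2/3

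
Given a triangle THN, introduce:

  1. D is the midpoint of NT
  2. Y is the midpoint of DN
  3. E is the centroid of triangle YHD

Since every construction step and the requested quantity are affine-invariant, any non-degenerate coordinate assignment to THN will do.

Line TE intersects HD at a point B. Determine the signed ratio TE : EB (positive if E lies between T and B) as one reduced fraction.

TE:EB = -7

Choose coordinates T = (0, 0), H = (1, 0), N = (0, 1).
1. D is the midpoint of NT ⇒ D = (0, 1/2)
2. Y is the midpoint of DN ⇒ Y = (0, 3/4)
3. E is the centroid of triangle YHD ⇒ E = (1/3, 5/12)
line TE meets HD at B = (2/7, 5/14)
E = T + t·(B−T) with t = 7/6, so TE:EB = 7/6:-1/6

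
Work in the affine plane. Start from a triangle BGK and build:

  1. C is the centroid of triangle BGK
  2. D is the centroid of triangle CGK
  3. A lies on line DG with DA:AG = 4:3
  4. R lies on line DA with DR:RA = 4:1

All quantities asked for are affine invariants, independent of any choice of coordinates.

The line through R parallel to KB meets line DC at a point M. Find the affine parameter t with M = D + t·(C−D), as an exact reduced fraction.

Work in coordinates with B = (0, 0), G = (1, 0), K = (0, 1).
1. C is the centroid of triangle BGK ⇒ C = (1/3, 1/3)
2. D is the centroid of triangle CGK ⇒ D = (4/9, 4/9)
3. A lies on line DG with DA:AG = 4:3 ⇒ A = (16/21, 4/21)
4. R lies on line DA with DR:RA = 4:1 ⇒ R = (44/63, 76/315)
through R parallel to KB: direction (0, -1); meets DC at M = (44/63, 44/63)
M = D + t·(C−D) with t = -16/7

t = -16/7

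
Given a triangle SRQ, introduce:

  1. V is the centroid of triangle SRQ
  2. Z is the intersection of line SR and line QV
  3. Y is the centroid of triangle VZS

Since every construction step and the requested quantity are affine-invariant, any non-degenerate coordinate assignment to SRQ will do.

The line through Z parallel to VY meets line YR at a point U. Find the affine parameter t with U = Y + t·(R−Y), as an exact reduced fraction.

Set S = (0, 0), R = (1, 0), Q = (0, 1); any affine frame gives the same invariant.
1. V is the centroid of triangle SRQ ⇒ V = (1/3, 1/3)
2. Z is the intersection of line SR and line QV ⇒ Z = (1/2, 0)
3. Y is the centroid of triangle VZS ⇒ Y = (5/18, 1/9)
through Z parallel to VY: direction (-1/18, -2/9); meets YR at U = (14/27, 2/27)
U = Y + t·(R−Y) with t = 1/3

t = 1/3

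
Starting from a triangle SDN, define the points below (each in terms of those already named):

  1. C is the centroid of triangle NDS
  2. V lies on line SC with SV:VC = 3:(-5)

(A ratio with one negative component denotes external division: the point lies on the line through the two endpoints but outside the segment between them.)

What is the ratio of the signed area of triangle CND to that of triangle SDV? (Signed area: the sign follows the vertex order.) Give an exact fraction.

Choose coordinates S = (0, 0), D = (1, 0), N = (0, 1).
1. C is the centroid of triangle NDS ⇒ C = (1/3, 1/3)
2. V lies on line SC with SV:VC = 3:(-5) ⇒ V = (-1/2, -1/2)
2·[CND] = -1/3, 2·[SDV] = -1/2
[CND]:[SDV] = -1/3:-1/2 = 2/3

[CND]:[SDV] = 2/3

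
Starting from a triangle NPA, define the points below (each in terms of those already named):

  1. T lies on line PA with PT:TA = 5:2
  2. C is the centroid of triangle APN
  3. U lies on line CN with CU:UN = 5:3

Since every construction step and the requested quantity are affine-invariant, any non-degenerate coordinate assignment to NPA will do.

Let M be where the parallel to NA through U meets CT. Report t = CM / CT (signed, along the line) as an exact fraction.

Set N = (0, 0), P = (1, 0), A = (0, 1); any affine frame gives the same invariant.
1. T lies on line PA with PT:TA = 5:2 ⇒ T = (2/7, 5/7)
2. C is the centroid of triangle APN ⇒ C = (1/3, 1/3)
3. U lies on line CN with CU:UN = 5:3 ⇒ U = (1/8, 1/8)
through U parallel to NA: direction (0, 1); meets CT at M = (1/8, 2)
M = C + t·(T−C) with t = 35/8

t = 35/8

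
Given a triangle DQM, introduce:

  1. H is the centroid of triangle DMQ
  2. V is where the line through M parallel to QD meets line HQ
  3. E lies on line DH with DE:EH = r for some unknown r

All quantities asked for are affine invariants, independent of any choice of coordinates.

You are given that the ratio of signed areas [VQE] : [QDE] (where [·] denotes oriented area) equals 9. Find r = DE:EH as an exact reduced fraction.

Choose coordinates D = (0, 0), Q = (1, 0), M = (0, 1).
1. H is the centroid of triangle DMQ ⇒ H = (1/3, 1/3)
2. V is where the line through M parallel to QD meets line HQ ⇒ V = (-1, 1)
3. With DE:EH = r, write λ = r/(r+1) so E = D + λ·(H−D); E is affine-linear in λ
Every point depending on E is an affine combination of E and λ-independent points, so each such coordinate is linear in λ; the λ² term in each signed area is a multiple of (H−D)×(H−D) = 0, so 2·[VQE] and 2·[QDE] are each linear in λ. Evaluating at λ=0 and λ=1:
  2·[VQE] = λ − 1,   2·[QDE] = -1/3·λ
So [VQE]:[QDE] = (λ − 1) / (-1/3·λ). Setting this equal to 9:
  λ − 1 = 9·(-1/3·λ)  ⇒  λ = 1/4
Then r = λ/(1−λ) = (1/4)/(3/4) = 1/3. Check: with r = 1/3, E = (1/12, 1/12) and [VQE]:[QDE] = 9 as required.

r = 1/3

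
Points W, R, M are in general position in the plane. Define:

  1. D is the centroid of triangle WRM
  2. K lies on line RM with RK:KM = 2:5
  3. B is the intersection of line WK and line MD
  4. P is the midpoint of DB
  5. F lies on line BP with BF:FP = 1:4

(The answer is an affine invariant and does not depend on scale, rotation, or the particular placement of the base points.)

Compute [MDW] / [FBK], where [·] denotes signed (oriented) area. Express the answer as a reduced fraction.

[MDW]:[FBK] = -56

Assign W = (0, 0), R = (1, 0), M = (0, 1) — the answer is frame-independent, so this choice is without loss of generality.
1. D is the centroid of triangle WRM ⇒ D = (1/3, 1/3)
2. K lies on line RM with RK:KM = 2:5 ⇒ K = (5/7, 2/7)
3. B is the intersection of line WK and line MD ⇒ B = (5/12, 1/6)
4. P is the midpoint of DB ⇒ P = (3/8, 1/4)
5. F lies on line BP with BF:FP = 1:4 ⇒ F = (49/120, 11/60)
2·[MDW] = -1/3, 2·[FBK] = 1/168
[MDW]:[FBK] = -1/3:1/168 = -56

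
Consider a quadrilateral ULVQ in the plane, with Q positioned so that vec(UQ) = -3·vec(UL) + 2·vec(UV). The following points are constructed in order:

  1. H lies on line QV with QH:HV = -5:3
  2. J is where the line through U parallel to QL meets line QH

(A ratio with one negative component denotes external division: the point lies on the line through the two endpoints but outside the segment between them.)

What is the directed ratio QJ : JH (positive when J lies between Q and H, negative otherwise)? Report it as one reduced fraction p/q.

Choose coordinates U = (0, 0), L = (1, 0), V = (0, 1), Q = (-3, 2).
1. H lies on line QV with QH:HV = -5:3 ⇒ H = (9/2, -1/2)
2. J is where the line through U parallel to QL meets line QH ⇒ J = (-6, 3)
J = Q + t·(H−Q) with t = -2/5, so QJ:JH = t:(1−t) = -2/5:7/5

QJ:JH = -2/7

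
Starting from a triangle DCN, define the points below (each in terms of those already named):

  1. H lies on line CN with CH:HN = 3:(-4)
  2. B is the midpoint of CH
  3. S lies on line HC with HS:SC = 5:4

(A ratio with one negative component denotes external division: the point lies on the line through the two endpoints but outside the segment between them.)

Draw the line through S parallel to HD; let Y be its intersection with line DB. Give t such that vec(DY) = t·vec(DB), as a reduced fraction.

t = 10/9

Assign D = (0, 0), C = (1, 0), N = (0, 1) — the answer is frame-independent, so this choice is without loss of generality.
1. H lies on line CN with CH:HN = 3:(-4) ⇒ H = (4, -3)
2. B is the midpoint of CH ⇒ B = (5/2, -3/2)
3. S lies on line HC with HS:SC = 5:4 ⇒ S = (7/3, -4/3)
through S parallel to HD: direction (-4, 3); meets DB at Y = (25/9, -5/3)
Y = D + t·(B−D) with t = 10/9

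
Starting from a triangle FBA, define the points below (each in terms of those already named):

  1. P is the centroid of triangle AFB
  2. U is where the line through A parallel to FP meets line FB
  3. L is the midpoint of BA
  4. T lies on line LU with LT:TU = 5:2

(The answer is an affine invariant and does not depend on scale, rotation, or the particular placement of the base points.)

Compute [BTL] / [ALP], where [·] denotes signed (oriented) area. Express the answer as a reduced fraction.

[BTL]:[ALP] = 30/7

Choose coordinates F = (0, 0), B = (1, 0), A = (0, 1).
1. P is the centroid of triangle AFB ⇒ P = (1/3, 1/3)
2. U is where the line through A parallel to FP meets line FB ⇒ U = (-1, 0)
3. L is the midpoint of BA ⇒ L = (1/2, 1/2)
4. T lies on line LU with LT:TU = 5:2 ⇒ T = (-4/7, 1/7)
2·[BTL] = -5/7, 2·[ALP] = -1/6
[BTL]:[ALP] = -5/7:-1/6 = 30/7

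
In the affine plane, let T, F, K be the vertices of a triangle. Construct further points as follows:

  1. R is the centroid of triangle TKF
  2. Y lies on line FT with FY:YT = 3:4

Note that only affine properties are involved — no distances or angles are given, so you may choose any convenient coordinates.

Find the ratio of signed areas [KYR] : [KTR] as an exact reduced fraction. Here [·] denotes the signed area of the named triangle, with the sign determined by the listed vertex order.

[KYR]:[KTR] = -1/7

Work in coordinates with T = (0, 0), F = (1, 0), K = (0, 1).
1. R is the centroid of triangle TKF ⇒ R = (1/3, 1/3)
2. Y lies on line FT with FY:YT = 3:4 ⇒ Y = (4/7, 0)
2·[KYR] = -1/21, 2·[KTR] = 1/3
[KYR]:[KTR] = -1/21:1/3 = -1/7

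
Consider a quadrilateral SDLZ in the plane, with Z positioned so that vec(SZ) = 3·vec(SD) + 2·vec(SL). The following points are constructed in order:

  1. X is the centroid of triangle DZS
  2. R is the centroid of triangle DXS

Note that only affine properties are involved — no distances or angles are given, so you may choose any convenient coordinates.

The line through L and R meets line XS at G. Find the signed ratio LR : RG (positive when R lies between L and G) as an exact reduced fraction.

LR:RG = -7

Work in coordinates with S = (0, 0), D = (1, 0), L = (0, 1), Z = (3, 2).
1. X is the centroid of triangle DZS ⇒ X = (4/3, 2/3)
2. R is the centroid of triangle DXS ⇒ R = (7/9, 2/9)
line LR meets XS at G = (2/3, 1/3)
R = L + t·(G−L) with t = 7/6, so LR:RG = 7/6:-1/6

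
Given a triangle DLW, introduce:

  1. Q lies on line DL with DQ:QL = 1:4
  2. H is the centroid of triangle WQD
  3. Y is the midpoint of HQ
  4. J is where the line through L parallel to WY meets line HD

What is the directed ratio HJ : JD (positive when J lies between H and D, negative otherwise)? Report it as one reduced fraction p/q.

HJ:JD = -22/25

Assign D = (0, 0), L = (1, 0), W = (0, 1) — the answer is frame-independent, so this choice is without loss of generality.
1. Q lies on line DL with DQ:QL = 1:4 ⇒ Q = (1/5, 0)
2. H is the centroid of triangle WQD ⇒ H = (1/15, 1/3)
3. Y is the midpoint of HQ ⇒ Y = (2/15, 1/6)
4. J is where the line through L parallel to WY meets line HD ⇒ J = (5/9, 25/9)
J = H + t·(D−H) with t = -22/3, so HJ:JD = t:(1−t) = -22/3:25/3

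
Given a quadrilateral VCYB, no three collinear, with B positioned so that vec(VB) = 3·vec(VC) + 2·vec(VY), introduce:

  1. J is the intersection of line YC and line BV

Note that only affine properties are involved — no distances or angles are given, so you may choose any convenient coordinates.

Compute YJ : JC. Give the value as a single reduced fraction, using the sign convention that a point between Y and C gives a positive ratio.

Assign V = (0, 0), C = (1, 0), Y = (0, 1), B = (3, 2) — the answer is frame-independent, so this choice is without loss of generality.
1. J is the intersection of line YC and line BV ⇒ J = (3/5, 2/5)
J = Y + t·(C−Y) with t = 3/5, so YJ:JC = t:(1−t) = 3/5:2/5

YJ:JC = 3/2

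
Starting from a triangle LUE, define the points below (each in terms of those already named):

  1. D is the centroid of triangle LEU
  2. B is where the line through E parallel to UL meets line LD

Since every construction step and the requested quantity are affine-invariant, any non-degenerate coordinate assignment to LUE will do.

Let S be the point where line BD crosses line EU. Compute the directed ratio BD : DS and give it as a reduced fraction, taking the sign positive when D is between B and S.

Set L = (0, 0), U = (1, 0), E = (0, 1); any affine frame gives the same invariant.
1. D is the centroid of triangle LEU ⇒ D = (1/3, 1/3)
2. B is where the line through E parallel to UL meets line LD ⇒ B = (1, 1)
line BD meets EU at S = (1/2, 1/2)
D = B + t·(S−B) with t = 4/3, so BD:DS = 4/3:-1/3

BD:DS = -4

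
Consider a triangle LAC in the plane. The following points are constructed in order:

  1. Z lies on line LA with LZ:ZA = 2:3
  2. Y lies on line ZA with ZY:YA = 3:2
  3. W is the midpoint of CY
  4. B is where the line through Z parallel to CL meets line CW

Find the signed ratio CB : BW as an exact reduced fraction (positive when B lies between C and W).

Work in coordinates with L = (0, 0), A = (1, 0), C = (0, 1).
1. Z lies on line LA with LZ:ZA = 2:3 ⇒ Z = (2/5, 0)
2. Y lies on line ZA with ZY:YA = 3:2 ⇒ Y = (19/25, 0)
3. W is the midpoint of CY ⇒ W = (19/50, 1/2)
4. B is where the line through Z parallel to CL meets line CW ⇒ B = (2/5, 9/19)
B = C + t·(W−C) with t = 20/19, so CB:BW = t:(1−t) = 20/19:-1/19

CB:BW = -20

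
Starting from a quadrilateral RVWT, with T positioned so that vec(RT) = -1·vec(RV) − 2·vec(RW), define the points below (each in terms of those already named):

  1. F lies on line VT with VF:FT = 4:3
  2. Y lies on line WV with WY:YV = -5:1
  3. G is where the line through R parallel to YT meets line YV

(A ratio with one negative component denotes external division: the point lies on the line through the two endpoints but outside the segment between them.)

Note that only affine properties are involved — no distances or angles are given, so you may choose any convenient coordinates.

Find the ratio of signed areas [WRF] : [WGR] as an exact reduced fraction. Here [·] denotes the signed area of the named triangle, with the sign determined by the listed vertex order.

[WRF]:[WGR] = 16/63

Work in coordinates with R = (0, 0), V = (1, 0), W = (0, 1), T = (-1, -2).
1. F lies on line VT with VF:FT = 4:3 ⇒ F = (-1/7, -8/7)
2. Y lies on line WV with WY:YV = -5:1 ⇒ Y = (5/4, -1/4)
3. G is where the line through R parallel to YT meets line YV ⇒ G = (9/16, 7/16)
2·[WRF] = -1/7, 2·[WGR] = -9/16
[WRF]:[WGR] = -1/7:-9/16 = 16/63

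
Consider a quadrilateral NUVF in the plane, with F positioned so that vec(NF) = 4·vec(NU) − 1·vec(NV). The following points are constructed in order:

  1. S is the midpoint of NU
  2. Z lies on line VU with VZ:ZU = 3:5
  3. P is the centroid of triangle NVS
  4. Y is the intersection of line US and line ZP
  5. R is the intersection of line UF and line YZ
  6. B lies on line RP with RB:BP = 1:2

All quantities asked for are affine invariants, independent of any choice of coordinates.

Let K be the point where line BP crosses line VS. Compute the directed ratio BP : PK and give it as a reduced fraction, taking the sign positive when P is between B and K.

Set N = (0, 0), U = (1, 0), V = (0, 1), F = (4, -1); any affine frame gives the same invariant.
1. S is the midpoint of NU ⇒ S = (1/2, 0)
2. Z lies on line VU with VZ:ZU = 3:5 ⇒ Z = (3/8, 5/8)
3. P is the centroid of triangle NVS ⇒ P = (1/6, 1/3)
4. Y is the intersection of line US and line ZP ⇒ Y = (-1/14, 0)
5. R is the intersection of line UF and line YZ ⇒ R = (7/52, 15/52)
6. B lies on line RP with RB:BP = 1:2 ⇒ B = (17/117, 71/234)
line BP meets VS at K = (9/34, 8/17)
P = B + t·(K−B) with t = 17/95, so BP:PK = 17/95:78/95

BP:PK = 17/78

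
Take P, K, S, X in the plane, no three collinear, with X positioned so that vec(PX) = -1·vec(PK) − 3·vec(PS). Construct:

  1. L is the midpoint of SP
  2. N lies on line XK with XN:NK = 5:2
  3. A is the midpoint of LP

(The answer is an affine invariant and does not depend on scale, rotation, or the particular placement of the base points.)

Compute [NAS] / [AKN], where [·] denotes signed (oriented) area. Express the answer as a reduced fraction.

Work in coordinates with P = (0, 0), K = (1, 0), S = (0, 1), X = (-1, -3).
1. L is the midpoint of SP ⇒ L = (0, 1/2)
2. N lies on line XK with XN:NK = 5:2 ⇒ N = (3/7, -6/7)
3. A is the midpoint of LP ⇒ A = (0, 1/4)
2·[NAS] = -9/28, 2·[AKN] = -1
[NAS]:[AKN] = -9/28:-1 = 9/28

[NAS]:[AKN] = 9/28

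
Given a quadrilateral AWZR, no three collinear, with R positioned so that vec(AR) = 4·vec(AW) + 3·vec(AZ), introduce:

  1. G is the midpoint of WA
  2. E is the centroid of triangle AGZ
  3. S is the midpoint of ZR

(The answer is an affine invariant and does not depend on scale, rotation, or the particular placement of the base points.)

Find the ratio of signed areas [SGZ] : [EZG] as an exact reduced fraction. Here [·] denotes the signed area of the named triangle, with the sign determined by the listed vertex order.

Choose coordinates A = (0, 0), W = (1, 0), Z = (0, 1), R = (4, 3).
1. G is the midpoint of WA ⇒ G = (1/2, 0)
2. E is the centroid of triangle AGZ ⇒ E = (1/6, 1/3)
3. S is the midpoint of ZR ⇒ S = (2, 2)
2·[SGZ] = -5/2, 2·[EZG] = -1/6
[SGZ]:[EZG] = -5/2:-1/6 = 15

[SGZ]:[EZG] = 15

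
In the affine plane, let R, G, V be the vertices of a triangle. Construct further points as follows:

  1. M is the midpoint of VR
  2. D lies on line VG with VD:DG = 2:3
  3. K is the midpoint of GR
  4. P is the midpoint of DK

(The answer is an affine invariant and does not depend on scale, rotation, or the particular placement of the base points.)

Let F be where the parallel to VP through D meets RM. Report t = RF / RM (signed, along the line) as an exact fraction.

Choose coordinates R = (0, 0), G = (1, 0), V = (0, 1).
1. M is the midpoint of VR ⇒ M = (0, 1/2)
2. D lies on line VG with VD:DG = 2:3 ⇒ D = (2/5, 3/5)
3. K is the midpoint of GR ⇒ K = (1/2, 0)
4. P is the midpoint of DK ⇒ P = (9/20, 3/10)
through D parallel to VP: direction (9/20, -7/10); meets RM at F = (0, 11/9)
F = R + t·(M−R) with t = 22/9

t = 22/9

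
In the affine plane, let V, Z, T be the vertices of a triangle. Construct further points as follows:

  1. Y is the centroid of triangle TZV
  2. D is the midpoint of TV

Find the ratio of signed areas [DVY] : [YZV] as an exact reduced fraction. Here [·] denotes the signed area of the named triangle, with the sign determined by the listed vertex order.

[DVY]:[YZV] = -1/2

Assign V = (0, 0), Z = (1, 0), T = (0, 1) — the answer is frame-independent, so this choice is without loss of generality.
1. Y is the centroid of triangle TZV ⇒ Y = (1/3, 1/3)
2. D is the midpoint of TV ⇒ D = (0, 1/2)
2·[DVY] = 1/6, 2·[YZV] = -1/3
[DVY]:[YZV] = 1/6:-1/3 = -1/2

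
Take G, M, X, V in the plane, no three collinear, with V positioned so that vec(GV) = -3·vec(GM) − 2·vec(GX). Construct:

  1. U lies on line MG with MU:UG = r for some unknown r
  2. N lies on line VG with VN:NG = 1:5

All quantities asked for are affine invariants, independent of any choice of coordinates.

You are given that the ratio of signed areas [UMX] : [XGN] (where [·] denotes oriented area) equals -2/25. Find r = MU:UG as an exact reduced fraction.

r = 1/4

Set G = (0, 0), M = (1, 0), X = (0, 1), V = (-3, -2); any affine frame gives the same invariant.
1. With MU:UG = r, write λ = r/(r+1) so U = M + λ·(G−M); U is affine-linear in λ
2. N lies on line VG with VN:NG = 1:5 ⇒ N = (-5/2, -5/3)
Every point depending on U is an affine combination of U and λ-independent points, so each such coordinate is linear in λ; the λ² term in each signed area is a multiple of (G−M)×(G−M) = 0, so 2·[UMX] and 2·[XGN] are each linear in λ. Evaluating at λ=0 and λ=1:
  2·[UMX] = λ,   2·[XGN] = -5/2
So [UMX]:[XGN] = (λ) / (-5/2). Setting this equal to -2/25:
  λ = -2/25·(-5/2)  ⇒  λ = 1/5
Then r = λ/(1−λ) = (1/5)/(4/5) = 1/4. Check: with r = 1/4, U = (4/5, 0) and [UMX]:[XGN] = -2/25 as required.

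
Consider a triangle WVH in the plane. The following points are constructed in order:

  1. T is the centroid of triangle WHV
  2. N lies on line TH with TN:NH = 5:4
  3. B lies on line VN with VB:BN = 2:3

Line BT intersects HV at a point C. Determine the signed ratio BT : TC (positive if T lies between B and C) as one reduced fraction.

BT:TC = -37/45

Assign W = (0, 0), V = (1, 0), H = (0, 1) — the answer is frame-independent, so this choice is without loss of generality.
1. T is the centroid of triangle WHV ⇒ T = (1/3, 1/3)
2. N lies on line TH with TN:NH = 5:4 ⇒ N = (4/27, 19/27)
3. B lies on line VN with VB:BN = 2:3 ⇒ B = (89/135, 38/135)
line BT meets HV at C = (27/37, 10/37)
T = B + t·(C−B) with t = -37/8, so BT:TC = -37/8:45/8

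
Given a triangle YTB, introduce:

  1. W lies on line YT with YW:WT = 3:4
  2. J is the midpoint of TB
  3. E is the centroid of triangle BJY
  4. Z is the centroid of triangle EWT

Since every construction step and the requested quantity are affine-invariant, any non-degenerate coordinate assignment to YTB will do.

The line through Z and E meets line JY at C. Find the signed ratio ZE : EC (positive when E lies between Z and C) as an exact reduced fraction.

Set Y = (0, 0), T = (1, 0), B = (0, 1); any affine frame gives the same invariant.
1. W lies on line YT with YW:WT = 3:4 ⇒ W = (3/7, 0)
2. J is the midpoint of TB ⇒ J = (1/2, 1/2)
3. E is the centroid of triangle BJY ⇒ E = (1/6, 1/2)
4. Z is the centroid of triangle EWT ⇒ Z = (67/126, 1/6)
line ZE meets JY at C = (15/44, 15/44)
E = Z + t·(C−Z) with t = 44/23, so ZE:EC = 44/23:-21/23

ZE:EC = -44/21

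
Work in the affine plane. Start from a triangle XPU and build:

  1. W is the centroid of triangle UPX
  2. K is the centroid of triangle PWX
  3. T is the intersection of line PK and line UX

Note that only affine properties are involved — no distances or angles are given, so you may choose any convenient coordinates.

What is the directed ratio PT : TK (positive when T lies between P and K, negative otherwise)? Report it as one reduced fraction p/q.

PT:TK = -9/4

Choose coordinates X = (0, 0), P = (1, 0), U = (0, 1).
1. W is the centroid of triangle UPX ⇒ W = (1/3, 1/3)
2. K is the centroid of triangle PWX ⇒ K = (4/9, 1/9)
3. T is the intersection of line PK and line UX ⇒ T = (0, 1/5)
T = P + t·(K−P) with t = 9/5, so PT:TK = t:(1−t) = 9/5:-4/5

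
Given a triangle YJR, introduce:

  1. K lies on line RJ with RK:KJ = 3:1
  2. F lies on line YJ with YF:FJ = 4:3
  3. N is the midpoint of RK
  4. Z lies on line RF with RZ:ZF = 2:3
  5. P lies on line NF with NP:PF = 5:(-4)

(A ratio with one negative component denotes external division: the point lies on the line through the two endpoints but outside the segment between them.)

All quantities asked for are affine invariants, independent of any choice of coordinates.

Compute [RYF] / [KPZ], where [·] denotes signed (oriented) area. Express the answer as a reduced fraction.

Set Y = (0, 0), J = (1, 0), R = (0, 1); any affine frame gives the same invariant.
1. K lies on line RJ with RK:KJ = 3:1 ⇒ K = (3/4, 1/4)
2. F lies on line YJ with YF:FJ = 4:3 ⇒ F = (4/7, 0)
3. N is the midpoint of RK ⇒ N = (3/8, 5/8)
4. Z lies on line RF with RZ:ZF = 2:3 ⇒ Z = (8/35, 3/5)
5. P lies on line NF with NP:PF = 5:(-4) ⇒ P = (19/14, -5/2)
2·[RYF] = 4/7, 2·[KPZ] = -171/140
[RYF]:[KPZ] = 4/7:-171/140 = -80/171

[RYF]:[KPZ] = -80/171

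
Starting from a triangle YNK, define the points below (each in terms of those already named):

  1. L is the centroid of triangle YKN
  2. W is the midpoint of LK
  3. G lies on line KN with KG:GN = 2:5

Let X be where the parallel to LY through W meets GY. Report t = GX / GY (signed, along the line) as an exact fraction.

Work in coordinates with Y = (0, 0), N = (1, 0), K = (0, 1).
1. L is the centroid of triangle YKN ⇒ L = (1/3, 1/3)
2. W is the midpoint of LK ⇒ W = (1/6, 2/3)
3. G lies on line KN with KG:GN = 2:5 ⇒ G = (2/7, 5/7)
through W parallel to LY: direction (-1/3, -1/3); meets GY at X = (1/3, 5/6)
X = G + t·(Y−G) with t = -1/6

t = -1/6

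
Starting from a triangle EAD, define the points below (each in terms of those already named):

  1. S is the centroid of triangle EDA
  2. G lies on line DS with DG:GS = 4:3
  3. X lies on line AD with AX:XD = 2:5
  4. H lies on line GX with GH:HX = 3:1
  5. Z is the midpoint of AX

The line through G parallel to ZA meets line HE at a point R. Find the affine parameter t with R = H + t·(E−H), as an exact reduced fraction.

Assign E = (0, 0), A = (1, 0), D = (0, 1) — the answer is frame-independent, so this choice is without loss of generality.
1. S is the centroid of triangle EDA ⇒ S = (1/3, 1/3)
2. G lies on line DS with DG:GS = 4:3 ⇒ G = (4/21, 13/21)
3. X lies on line AD with AX:XD = 2:5 ⇒ X = (5/7, 2/7)
4. H lies on line GX with GH:HX = 3:1 ⇒ H = (7/12, 31/84)
5. Z is the midpoint of AX ⇒ Z = (6/7, 1/7)
through G parallel to ZA: direction (1/7, -1/7); meets HE at R = (119/240, 527/1680)
R = H + t·(E−H) with t = 3/20

t = 3/20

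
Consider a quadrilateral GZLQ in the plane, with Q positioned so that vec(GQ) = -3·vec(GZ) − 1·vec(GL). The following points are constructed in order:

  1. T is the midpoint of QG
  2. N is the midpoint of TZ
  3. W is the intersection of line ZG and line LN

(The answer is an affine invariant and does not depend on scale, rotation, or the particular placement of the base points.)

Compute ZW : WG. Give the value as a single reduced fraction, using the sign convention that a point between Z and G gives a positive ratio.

ZW:WG = -6

Work in coordinates with G = (0, 0), Z = (1, 0), L = (0, 1), Q = (-3, -1).
1. T is the midpoint of QG ⇒ T = (-3/2, -1/2)
2. N is the midpoint of TZ ⇒ N = (-1/4, -1/4)
3. W is the intersection of line ZG and line LN ⇒ W = (-1/5, 0)
W = Z + t·(G−Z) with t = 6/5, so ZW:WG = t:(1−t) = 6/5:-1/5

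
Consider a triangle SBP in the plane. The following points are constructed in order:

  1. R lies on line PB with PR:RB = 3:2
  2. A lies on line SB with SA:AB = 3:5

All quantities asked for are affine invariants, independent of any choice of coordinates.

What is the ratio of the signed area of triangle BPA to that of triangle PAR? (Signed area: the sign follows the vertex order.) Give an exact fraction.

Set S = (0, 0), B = (1, 0), P = (0, 1); any affine frame gives the same invariant.
1. R lies on line PB with PR:RB = 3:2 ⇒ R = (3/5, 2/5)
2. A lies on line SB with SA:AB = 3:5 ⇒ A = (3/8, 0)
2·[BPA] = 5/8, 2·[PAR] = 3/8
[BPA]:[PAR] = 5/8:3/8 = 5/3

[BPA]:[PAR] = 5/3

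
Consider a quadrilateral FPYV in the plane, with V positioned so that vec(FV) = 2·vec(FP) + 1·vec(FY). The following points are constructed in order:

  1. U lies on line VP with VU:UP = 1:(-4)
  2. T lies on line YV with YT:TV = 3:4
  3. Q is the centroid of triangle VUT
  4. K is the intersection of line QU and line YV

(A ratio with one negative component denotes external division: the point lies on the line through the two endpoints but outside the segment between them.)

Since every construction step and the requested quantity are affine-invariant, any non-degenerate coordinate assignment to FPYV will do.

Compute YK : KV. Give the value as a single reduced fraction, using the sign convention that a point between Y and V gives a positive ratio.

YK:KV = 5/2

Set F = (0, 0), P = (1, 0), Y = (0, 1), V = (2, 1); any affine frame gives the same invariant.
1. U lies on line VP with VU:UP = 1:(-4) ⇒ U = (7/3, 4/3)
2. T lies on line YV with YT:TV = 3:4 ⇒ T = (6/7, 1)
3. Q is the centroid of triangle VUT ⇒ Q = (109/63, 10/9)
4. K is the intersection of line QU and line YV ⇒ K = (10/7, 1)
K = Y + t·(V−Y) with t = 5/7, so YK:KV = t:(1−t) = 5/7:2/7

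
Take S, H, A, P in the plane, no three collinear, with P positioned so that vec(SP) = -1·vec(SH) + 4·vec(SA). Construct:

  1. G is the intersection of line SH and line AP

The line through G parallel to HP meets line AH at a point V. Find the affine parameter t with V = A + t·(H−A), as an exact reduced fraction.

Work in coordinates with S = (0, 0), H = (1, 0), A = (0, 1), P = (-1, 4).
1. G is the intersection of line SH and line AP ⇒ G = (1/3, 0)
through G parallel to HP: direction (-2, 4); meets AH at V = (-1/3, 4/3)
V = A + t·(H−A) with t = -1/3

t = -1/3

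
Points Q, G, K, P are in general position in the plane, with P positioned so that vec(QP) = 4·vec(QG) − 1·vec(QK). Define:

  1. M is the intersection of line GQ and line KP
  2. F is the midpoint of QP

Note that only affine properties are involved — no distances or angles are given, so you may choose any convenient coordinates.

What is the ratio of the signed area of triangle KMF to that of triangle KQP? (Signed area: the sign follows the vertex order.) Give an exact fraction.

[KMF]:[KQP] = -1/4

Set Q = (0, 0), G = (1, 0), K = (0, 1), P = (4, -1); any affine frame gives the same invariant.
1. M is the intersection of line GQ and line KP ⇒ M = (2, 0)
2. F is the midpoint of QP ⇒ F = (2, -1/2)
2·[KMF] = -1, 2·[KQP] = 4
[KMF]:[KQP] = -1:4 = -1/4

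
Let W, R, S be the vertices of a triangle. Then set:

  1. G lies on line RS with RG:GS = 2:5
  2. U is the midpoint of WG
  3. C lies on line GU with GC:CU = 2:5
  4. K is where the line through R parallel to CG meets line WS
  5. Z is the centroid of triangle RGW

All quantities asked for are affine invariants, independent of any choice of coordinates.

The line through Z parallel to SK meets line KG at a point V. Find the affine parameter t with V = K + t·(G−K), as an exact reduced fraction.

t = 4/5

Work in coordinates with W = (0, 0), R = (1, 0), S = (0, 1).
1. G lies on line RS with RG:GS = 2:5 ⇒ G = (5/7, 2/7)
2. U is the midpoint of WG ⇒ U = (5/14, 1/7)
3. C lies on line GU with GC:CU = 2:5 ⇒ C = (30/49, 12/49)
4. K is where the line through R parallel to CG meets line WS ⇒ K = (0, -2/5)
5. Z is the centroid of triangle RGW ⇒ Z = (4/7, 2/21)
through Z parallel to SK: direction (0, -7/5); meets KG at V = (4/7, 26/175)
V = K + t·(G−K) with t = 4/5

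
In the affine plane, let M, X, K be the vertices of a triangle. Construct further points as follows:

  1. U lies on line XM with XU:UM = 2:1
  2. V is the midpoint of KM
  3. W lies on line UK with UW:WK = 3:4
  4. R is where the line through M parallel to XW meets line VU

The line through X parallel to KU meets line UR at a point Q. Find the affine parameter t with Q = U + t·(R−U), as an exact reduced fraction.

t = 22/3

Work in coordinates with M = (0, 0), X = (1, 0), K = (0, 1).
1. U lies on line XM with XU:UM = 2:1 ⇒ U = (1/3, 0)
2. V is the midpoint of KM ⇒ V = (0, 1/2)
3. W lies on line UK with UW:WK = 3:4 ⇒ W = (4/21, 3/7)
4. R is where the line through M parallel to XW meets line VU ⇒ R = (17/33, -3/11)
through X parallel to KU: direction (1/3, -1); meets UR at Q = (5/3, -2)
Q = U + t·(R−U) with t = 22/3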